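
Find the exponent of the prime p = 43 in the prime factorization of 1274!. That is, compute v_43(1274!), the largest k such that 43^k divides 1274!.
v_43(1274!) = 29

Legendre's formula: v_p(n!) = Σ_{k ≥ 1} ⌊n / p^k⌋. For p = 43, n = 1274, the terms are:
  ⌊1274/43^1⌋ = ⌊1274/43⌋ = 29
(the next term ⌊1274/43^2⌋ = 0, terminating the sum). Summing: v_43(1274!) = 29 = 29.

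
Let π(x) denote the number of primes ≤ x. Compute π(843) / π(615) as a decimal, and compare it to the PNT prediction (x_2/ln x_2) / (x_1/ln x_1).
π(843)/π(615) = 146/112 ≈ 1.3036;  PNT prediction ≈ 1.3066.

π(615) = 112 and π(843) = 146, so π(843)/π(615) ≈ 1.3036. The PNT-predicted ratio is (843/ln(843)) / (615/ln(615)) ≈ 1.3066. The two agree to within a few percent, as expected.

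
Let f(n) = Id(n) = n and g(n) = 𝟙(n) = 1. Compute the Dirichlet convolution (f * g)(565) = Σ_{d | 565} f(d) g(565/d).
(Id * 𝟙)(565) = 684

Divisors of 565: [1, 5, 113, 565]. For each d | 565:
  d = 1: Id(1) · 𝟙(565/1) = 1 · 1 = 1
  d = 5: Id(5) · 𝟙(565/5) = 5 · 1 = 5
  d = 113: Id(113) · 𝟙(565/113) = 113 · 1 = 113
  d = 565: Id(565) · 𝟙(565/565) = 565 · 1 = 565
Summing: (Id * 𝟙)(565) = 1 + 5 + 113 + 565 = 684.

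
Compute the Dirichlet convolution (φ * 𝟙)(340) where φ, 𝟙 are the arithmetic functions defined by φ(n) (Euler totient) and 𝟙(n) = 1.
(φ * 𝟙)(340) = 340

Divisors of 340: [1, 2, 4, 5, 10, 17, 20, 34, 68, 85, 170, 340]. For each d | 340:
  d = 1: φ(1) · 𝟙(340/1) = 1 · 1 = 1
  d = 2: φ(2) · 𝟙(340/2) = 1 · 1 = 1
  d = 4: φ(4) · 𝟙(340/4) = 2 · 1 = 2
  d = 5: φ(5) · 𝟙(340/5) = 4 · 1 = 4
  d = 10: φ(10) · 𝟙(340/10) = 4 · 1 = 4
  d = 17: φ(17) · 𝟙(340/17) = 16 · 1 = 16
  d = 20: φ(20) · 𝟙(340/20) = 8 · 1 = 8
  d = 34: φ(34) · 𝟙(340/34) = 16 · 1 = 16
  d = 68: φ(68) · 𝟙(340/68) = 32 · 1 = 32
  d = 85: φ(85) · 𝟙(340/85) = 64 · 1 = 64
  d = 170: φ(170) · 𝟙(340/170) = 64 · 1 = 64
  d = 340: φ(340) · 𝟙(340/340) = 128 · 1 = 128
Summing: (φ * 𝟙)(340) = 1 + 1 + 2 + 4 + 4 + 16 + 8 + 16 + 32 + 64 + 64 + 128 = 340.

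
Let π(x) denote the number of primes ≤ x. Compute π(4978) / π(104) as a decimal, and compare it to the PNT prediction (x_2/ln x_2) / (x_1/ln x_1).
π(4978)/π(104) = 666/27 ≈ 24.6667;  PNT prediction ≈ 26.1143.

π(104) = 27 and π(4978) = 666, so π(4978)/π(104) ≈ 24.6667. The PNT-predicted ratio is (4978/ln(4978)) / (104/ln(104)) ≈ 26.1143. The two agree to within a few percent, as expected.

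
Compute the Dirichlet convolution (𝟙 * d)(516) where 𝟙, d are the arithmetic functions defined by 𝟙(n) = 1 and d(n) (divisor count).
(𝟙 * d)(516) = 54

Divisors of 516: [1, 2, 3, 4, 6, 12, 43, 86, 129, 172, 258, 516]. For each d | 516:
  d = 1: 𝟙(1) · d(516/1) = 1 · 12 = 12
  d = 2: 𝟙(2) · d(516/2) = 1 · 8 = 8
  d = 3: 𝟙(3) · d(516/3) = 1 · 6 = 6
  d = 4: 𝟙(4) · d(516/4) = 1 · 4 = 4
  d = 6: 𝟙(6) · d(516/6) = 1 · 4 = 4
  d = 12: 𝟙(12) · d(516/12) = 1 · 2 = 2
  d = 43: 𝟙(43) · d(516/43) = 1 · 6 = 6
  d = 86: 𝟙(86) · d(516/86) = 1 · 4 = 4
  d = 129: 𝟙(129) · d(516/129) = 1 · 3 = 3
  d = 172: 𝟙(172) · d(516/172) = 1 · 2 = 2
  d = 258: 𝟙(258) · d(516/258) = 1 · 2 = 2
  d = 516: 𝟙(516) · d(516/516) = 1 · 1 = 1
Summing: (𝟙 * d)(516) = 12 + 8 + 6 + 4 + 4 + 2 + 6 + 4 + 3 + 2 + 2 + 1 = 54.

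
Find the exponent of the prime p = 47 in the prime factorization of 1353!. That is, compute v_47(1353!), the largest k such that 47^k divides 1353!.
v_47(1353!) = 28

Legendre's formula: v_p(n!) = Σ_{k ≥ 1} ⌊n / p^k⌋. For p = 47, n = 1353, the terms are:
  ⌊1353/47^1⌋ = ⌊1353/47⌋ = 28
(the next term ⌊1353/47^2⌋ = 0, terminating the sum). Summing: v_47(1353!) = 28 = 28.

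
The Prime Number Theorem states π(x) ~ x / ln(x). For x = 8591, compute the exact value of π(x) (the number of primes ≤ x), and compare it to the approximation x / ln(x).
π(8591) = 1069;  x/ln(x) ≈ 948.39;  relative error ≈ 11.28%.

Directly count primes up to 8591: π(8591) = 1069. The PNT approximation gives 8591/ln(8591) ≈ 8591/9.05847 ≈ 948.39. Relative error (π(x) − x/ln(x)) / π(x) ≈ 11.28%; the approximation is known to undercount slightly (Li(x) is a better estimate).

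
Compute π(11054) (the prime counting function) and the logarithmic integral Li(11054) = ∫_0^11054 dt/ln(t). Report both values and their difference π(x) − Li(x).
π(11054) = 1338;  Li(11054) ≈ 1359.95;  π(x) − Li(x) ≈ -21.95.

Direct count of primes ≤ 11054 gives π(11054) = 1338. Numerical evaluation of the logarithmic integral gives Li(11054) ≈ 1359.95. The difference π(x) − Li(x) ≈ -21.95 is typically negative for small/moderate x (Li(x) overestimates), though Littlewood's theorem shows this sign changes infinitely often.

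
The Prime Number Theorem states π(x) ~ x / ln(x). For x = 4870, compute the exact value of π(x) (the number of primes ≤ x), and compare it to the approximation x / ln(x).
π(4870) = 651;  x/ln(x) ≈ 573.56;  relative error ≈ 11.90%.

Directly count primes up to 4870: π(4870) = 651. The PNT approximation gives 4870/ln(4870) ≈ 4870/8.49085 ≈ 573.56. Relative error (π(x) − x/ln(x)) / π(x) ≈ 11.90%; the approximation is known to undercount slightly (Li(x) is a better estimate).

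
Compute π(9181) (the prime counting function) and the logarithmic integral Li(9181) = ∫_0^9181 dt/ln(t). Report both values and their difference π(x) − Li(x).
π(9181) = 1138;  Li(9181) ≈ 1156.81;  π(x) − Li(x) ≈ -18.81.

Direct count of primes ≤ 9181 gives π(9181) = 1138. Numerical evaluation of the logarithmic integral gives Li(9181) ≈ 1156.81. The difference π(x) − Li(x) ≈ -18.81 is typically negative for small/moderate x (Li(x) overestimates), though Littlewood's theorem shows this sign changes infinitely often.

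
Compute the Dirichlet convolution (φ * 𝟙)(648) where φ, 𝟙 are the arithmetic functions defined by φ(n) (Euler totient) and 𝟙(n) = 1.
(φ * 𝟙)(648) = 648

Divisors of 648: [1, 2, 3, 4, 6, 8, 9, 12, 18, 24, 27, 36, 54, 72, 81, 108, 162, 216, 324, 648]. For each d | 648:
  d = 1: φ(1) · 𝟙(648/1) = 1 · 1 = 1
  d = 2: φ(2) · 𝟙(648/2) = 1 · 1 = 1
  d = 3: φ(3) · 𝟙(648/3) = 2 · 1 = 2
  d = 4: φ(4) · 𝟙(648/4) = 2 · 1 = 2
  d = 6: φ(6) · 𝟙(648/6) = 2 · 1 = 2
  d = 8: φ(8) · 𝟙(648/8) = 4 · 1 = 4
  d = 9: φ(9) · 𝟙(648/9) = 6 · 1 = 6
  d = 12: φ(12) · 𝟙(648/12) = 4 · 1 = 4
  d = 18: φ(18) · 𝟙(648/18) = 6 · 1 = 6
  d = 24: φ(24) · 𝟙(648/24) = 8 · 1 = 8
  d = 27: φ(27) · 𝟙(648/27) = 18 · 1 = 18
  d = 36: φ(36) · 𝟙(648/36) = 12 · 1 = 12
  d = 54: φ(54) · 𝟙(648/54) = 18 · 1 = 18
  d = 72: φ(72) · 𝟙(648/72) = 24 · 1 = 24
  d = 81: φ(81) · 𝟙(648/81) = 54 · 1 = 54
  d = 108: φ(108) · 𝟙(648/108) = 36 · 1 = 36
  d = 162: φ(162) · 𝟙(648/162) = 54 · 1 = 54
  d = 216: φ(216) · 𝟙(648/216) = 72 · 1 = 72
  d = 324: φ(324) · 𝟙(648/324) = 108 · 1 = 108
  d = 648: φ(648) · 𝟙(648/648) = 216 · 1 = 216
Summing: (φ * 𝟙)(648) = 1 + 1 + 2 + 2 + 2 + 4 + 6 + 4 + 6 + 8 + 18 + 12 + 18 + 24 + 54 + 36 + 54 + 72 + 108 + 216 = 648.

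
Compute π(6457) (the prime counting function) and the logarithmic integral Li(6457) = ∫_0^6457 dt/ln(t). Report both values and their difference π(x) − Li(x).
π(6457) = 838;  Li(6457) ≈ 852.72;  π(x) − Li(x) ≈ -14.72.

Direct count of primes ≤ 6457 gives π(6457) = 838. Numerical evaluation of the logarithmic integral gives Li(6457) ≈ 852.72. The difference π(x) − Li(x) ≈ -14.72 is typically negative for small/moderate x (Li(x) overestimates), though Littlewood's theorem shows this sign changes infinitely often.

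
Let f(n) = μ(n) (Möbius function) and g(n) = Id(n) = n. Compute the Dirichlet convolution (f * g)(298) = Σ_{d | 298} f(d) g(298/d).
(μ * Id)(298) = 148

Divisors of 298: [1, 2, 149, 298]. For each d | 298:
  d = 1: μ(1) · Id(298/1) = 1 · 298 = 298
  d = 2: μ(2) · Id(298/2) = -1 · 149 = -149
  d = 149: μ(149) · Id(298/149) = -1 · 2 = -2
  d = 298: μ(298) · Id(298/298) = 1 · 1 = 1
Summing: (μ * Id)(298) = 298 + -149 + -2 + 1 = 148.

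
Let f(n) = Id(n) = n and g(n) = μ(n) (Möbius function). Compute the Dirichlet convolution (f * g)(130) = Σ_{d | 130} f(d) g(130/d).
(Id * μ)(130) = 48

Divisors of 130: [1, 2, 5, 10, 13, 26, 65, 130]. For each d | 130:
  d = 1: Id(1) · μ(130/1) = 1 · -1 = -1
  d = 2: Id(2) · μ(130/2) = 2 · 1 = 2
  d = 5: Id(5) · μ(130/5) = 5 · 1 = 5
  d = 10: Id(10) · μ(130/10) = 10 · -1 = -10
  d = 13: Id(13) · μ(130/13) = 13 · 1 = 13
  d = 26: Id(26) · μ(130/26) = 26 · -1 = -26
  d = 65: Id(65) · μ(130/65) = 65 · -1 = -65
  d = 130: Id(130) · μ(130/130) = 130 · 1 = 130
Summing: (Id * μ)(130) = -1 + 2 + 5 + -10 + 13 + -26 + -65 + 130 = 48.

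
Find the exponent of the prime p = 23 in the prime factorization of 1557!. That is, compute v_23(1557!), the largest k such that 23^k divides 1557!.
v_23(1557!) = 69

Legendre's formula: v_p(n!) = Σ_{k ≥ 1} ⌊n / p^k⌋. For p = 23, n = 1557, the terms are:
  ⌊1557/23^1⌋ = ⌊1557/23⌋ = 67
  ⌊1557/23^2⌋ = ⌊1557/529⌋ = 2
(the next term ⌊1557/23^3⌋ = 0, terminating the sum). Summing: v_23(1557!) = 67 + 2 = 69.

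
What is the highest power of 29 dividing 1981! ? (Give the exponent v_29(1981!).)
v_29(1981!) = 70

Legendre's formula: v_p(n!) = Σ_{k ≥ 1} ⌊n / p^k⌋. For p = 29, n = 1981, the terms are:
  ⌊1981/29^1⌋ = ⌊1981/29⌋ = 68
  ⌊1981/29^2⌋ = ⌊1981/841⌋ = 2
(the next term ⌊1981/29^3⌋ = 0, terminating the sum). Summing: v_29(1981!) = 68 + 2 = 70.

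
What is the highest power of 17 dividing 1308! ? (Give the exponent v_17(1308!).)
v_17(1308!) = 80

Legendre's formula: v_p(n!) = Σ_{k ≥ 1} ⌊n / p^k⌋. For p = 17, n = 1308, the terms are:
  ⌊1308/17^1⌋ = ⌊1308/17⌋ = 76
  ⌊1308/17^2⌋ = ⌊1308/289⌋ = 4
(the next term ⌊1308/17^3⌋ = 0, terminating the sum). Summing: v_17(1308!) = 76 + 4 = 80.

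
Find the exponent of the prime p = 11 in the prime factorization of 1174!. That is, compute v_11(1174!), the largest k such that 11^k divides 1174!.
v_11(1174!) = 115

Legendre's formula: v_p(n!) = Σ_{k ≥ 1} ⌊n / p^k⌋. For p = 11, n = 1174, the terms are:
  ⌊1174/11^1⌋ = ⌊1174/11⌋ = 106
  ⌊1174/11^2⌋ = ⌊1174/121⌋ = 9
(the next term ⌊1174/11^3⌋ = 0, terminating the sum). Summing: v_11(1174!) = 106 + 9 = 115.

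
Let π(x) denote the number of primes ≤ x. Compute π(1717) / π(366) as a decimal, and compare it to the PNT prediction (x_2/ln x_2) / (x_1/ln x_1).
π(1717)/π(366) = 267/72 ≈ 3.7083;  PNT prediction ≈ 3.7177.

π(366) = 72 and π(1717) = 267, so π(1717)/π(366) ≈ 3.7083. The PNT-predicted ratio is (1717/ln(1717)) / (366/ln(366)) ≈ 3.7177. The two agree to within a few percent, as expected.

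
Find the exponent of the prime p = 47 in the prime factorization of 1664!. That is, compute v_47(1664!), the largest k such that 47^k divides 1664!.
v_47(1664!) = 35

Legendre's formula: v_p(n!) = Σ_{k ≥ 1} ⌊n / p^k⌋. For p = 47, n = 1664, the terms are:
  ⌊1664/47^1⌋ = ⌊1664/47⌋ = 35
(the next term ⌊1664/47^2⌋ = 0, terminating the sum). Summing: v_47(1664!) = 35 = 35.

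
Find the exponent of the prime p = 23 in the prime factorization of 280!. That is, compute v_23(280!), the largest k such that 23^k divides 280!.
v_23(280!) = 12

Legendre's formula: v_p(n!) = Σ_{k ≥ 1} ⌊n / p^k⌋. For p = 23, n = 280, the terms are:
  ⌊280/23^1⌋ = ⌊280/23⌋ = 12
(the next term ⌊280/23^2⌋ = 0, terminating the sum). Summing: v_23(280!) = 12 = 12.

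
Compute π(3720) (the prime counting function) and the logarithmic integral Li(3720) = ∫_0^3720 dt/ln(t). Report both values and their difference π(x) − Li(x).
π(3720) = 519;  Li(3720) ≈ 531.46;  π(x) − Li(x) ≈ -12.46.

Direct count of primes ≤ 3720 gives π(3720) = 519. Numerical evaluation of the logarithmic integral gives Li(3720) ≈ 531.46. The difference π(x) − Li(x) ≈ -12.46 is typically negative for small/moderate x (Li(x) overestimates), though Littlewood's theorem shows this sign changes infinitely often.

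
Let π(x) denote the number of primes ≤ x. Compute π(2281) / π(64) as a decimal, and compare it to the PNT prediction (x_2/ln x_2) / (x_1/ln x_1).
π(2281)/π(64) = 339/18 ≈ 18.8333;  PNT prediction ≈ 19.1694.

π(64) = 18 and π(2281) = 339, so π(2281)/π(64) ≈ 18.8333. The PNT-predicted ratio is (2281/ln(2281)) / (64/ln(64)) ≈ 19.1694. The two agree to within a few percent, as expected.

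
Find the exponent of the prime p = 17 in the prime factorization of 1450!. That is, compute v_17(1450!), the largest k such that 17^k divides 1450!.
v_17(1450!) = 90

Legendre's formula: v_p(n!) = Σ_{k ≥ 1} ⌊n / p^k⌋. For p = 17, n = 1450, the terms are:
  ⌊1450/17^1⌋ = ⌊1450/17⌋ = 85
  ⌊1450/17^2⌋ = ⌊1450/289⌋ = 5
(the next term ⌊1450/17^3⌋ = 0, terminating the sum). Summing: v_17(1450!) = 85 + 5 = 90.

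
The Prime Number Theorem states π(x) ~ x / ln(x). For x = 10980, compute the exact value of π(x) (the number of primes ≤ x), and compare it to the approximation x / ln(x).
π(10980) = 1333;  x/ln(x) ≈ 1180.16;  relative error ≈ 11.47%.

Directly count primes up to 10980: π(10980) = 1333. The PNT approximation gives 10980/ln(10980) ≈ 10980/9.30383 ≈ 1180.16. Relative error (π(x) − x/ln(x)) / π(x) ≈ 11.47%; the approximation is known to undercount slightly (Li(x) is a better estimate).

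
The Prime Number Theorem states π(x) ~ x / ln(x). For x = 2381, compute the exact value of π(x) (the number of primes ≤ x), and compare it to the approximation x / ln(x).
π(2381) = 353;  x/ln(x) ≈ 306.23;  relative error ≈ 13.25%.

Directly count primes up to 2381: π(2381) = 353. The PNT approximation gives 2381/ln(2381) ≈ 2381/7.77528 ≈ 306.23. Relative error (π(x) − x/ln(x)) / π(x) ≈ 13.25%; the approximation is known to undercount slightly (Li(x) is a better estimate).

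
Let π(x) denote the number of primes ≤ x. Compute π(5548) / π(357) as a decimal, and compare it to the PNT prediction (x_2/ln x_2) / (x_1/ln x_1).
π(5548)/π(357) = 732/71 ≈ 10.3099;  PNT prediction ≈ 10.5952.

π(357) = 71 and π(5548) = 732, so π(5548)/π(357) ≈ 10.3099. The PNT-predicted ratio is (5548/ln(5548)) / (357/ln(357)) ≈ 10.5952. The two agree to within a few percent, as expected.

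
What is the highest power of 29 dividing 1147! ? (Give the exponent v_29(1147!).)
v_29(1147!) = 40

Legendre's formula: v_p(n!) = Σ_{k ≥ 1} ⌊n / p^k⌋. For p = 29, n = 1147, the terms are:
  ⌊1147/29^1⌋ = ⌊1147/29⌋ = 39
  ⌊1147/29^2⌋ = ⌊1147/841⌋ = 1
(the next term ⌊1147/29^3⌋ = 0, terminating the sum). Summing: v_29(1147!) = 39 + 1 = 40.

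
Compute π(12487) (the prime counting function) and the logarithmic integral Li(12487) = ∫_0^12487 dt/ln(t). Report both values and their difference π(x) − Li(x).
π(12487) = 1490;  Li(12487) ≈ 1512.84;  π(x) − Li(x) ≈ -22.84.

Direct count of primes ≤ 12487 gives π(12487) = 1490. Numerical evaluation of the logarithmic integral gives Li(12487) ≈ 1512.84. The difference π(x) − Li(x) ≈ -22.84 is typically negative for small/moderate x (Li(x) overestimates), though Littlewood's theorem shows this sign changes infinitely often.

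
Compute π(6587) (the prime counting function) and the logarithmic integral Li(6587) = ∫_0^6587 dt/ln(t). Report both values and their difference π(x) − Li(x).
π(6587) = 852;  Li(6587) ≈ 867.52;  π(x) − Li(x) ≈ -15.52.

Direct count of primes ≤ 6587 gives π(6587) = 852. Numerical evaluation of the logarithmic integral gives Li(6587) ≈ 867.52. The difference π(x) − Li(x) ≈ -15.52 is typically negative for small/moderate x (Li(x) overestimates), though Littlewood's theorem shows this sign changes infinitely often.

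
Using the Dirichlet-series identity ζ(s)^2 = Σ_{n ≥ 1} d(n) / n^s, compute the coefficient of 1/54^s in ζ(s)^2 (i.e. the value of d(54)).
d(54) = 8

ζ(s)^2 = (Σ 1/m^s)(Σ 1/k^s). The coefficient of 1/n^s in the product is the number of ordered pairs (m, k) with mk = n, which equals d(n). For n = 54, divisors are [1, 2, 3, 6, 9, 18, 27, 54], so d(54) = 8.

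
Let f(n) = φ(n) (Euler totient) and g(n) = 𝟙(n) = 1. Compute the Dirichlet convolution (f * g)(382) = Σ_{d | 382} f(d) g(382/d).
(φ * 𝟙)(382) = 382

Divisors of 382: [1, 2, 191, 382]. For each d | 382:
  d = 1: φ(1) · 𝟙(382/1) = 1 · 1 = 1
  d = 2: φ(2) · 𝟙(382/2) = 1 · 1 = 1
  d = 191: φ(191) · 𝟙(382/191) = 190 · 1 = 190
  d = 382: φ(382) · 𝟙(382/382) = 190 · 1 = 190
Summing: (φ * 𝟙)(382) = 1 + 1 + 190 + 190 = 382.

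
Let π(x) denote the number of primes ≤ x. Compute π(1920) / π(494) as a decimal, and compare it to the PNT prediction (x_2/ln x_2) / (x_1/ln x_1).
π(1920)/π(494) = 293/94 ≈ 3.1170;  PNT prediction ≈ 3.1887.

π(494) = 94 and π(1920) = 293, so π(1920)/π(494) ≈ 3.1170. The PNT-predicted ratio is (1920/ln(1920)) / (494/ln(494)) ≈ 3.1887. The two agree to within a few percent, as expected.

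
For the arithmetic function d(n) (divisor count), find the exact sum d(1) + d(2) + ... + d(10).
Σ_{n ≤ 10} d(n) = 27

Compute d(n) for each 1 ≤ n ≤ 10: d(1) = 1, d(2) = 2, d(3) = 2, d(4) = 3, d(5) = 2, d(6) = 4, d(7) = 2, d(8) = 4, d(9) = 3, d(10) = 4. Summing all 10 values: 27. (Dirichlet's divisor formula: Σ_{n ≤ x} d(n) = x ln(x) + (2γ − 1) x + O(√x). For x = 10, the asymptotic estimate is ≈ 24.57.)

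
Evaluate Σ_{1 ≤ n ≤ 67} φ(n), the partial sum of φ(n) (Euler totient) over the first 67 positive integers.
Σ_{n ≤ 67} φ(n) = 1394

Compute φ(n) for each 1 ≤ n ≤ 67: φ(1) = 1, φ(2) = 1, φ(3) = 2, φ(4) = 2, φ(5) = 4, φ(6) = 2, φ(7) = 6, φ(8) = 4, φ(9) = 6, φ(10) = 4, φ(11) = 10, φ(12) = 4, φ(13) = 12, φ(14) = 6, φ(15) = 8, φ(16) = 8, φ(17) = 16, φ(18) = 6, φ(19) = 18, φ(20) = 8, φ(21) = 12, φ(22) = 10, φ(23) = 22, φ(24) = 8, φ(25) = 20, φ(26) = 12, φ(27) = 18, φ(28) = 12, φ(29) = 28, φ(30) = 8, φ(31) = 30, φ(32) = 16, φ(33) = 20, φ(34) = 16, φ(35) = 24, φ(36) = 12, φ(37) = 36, φ(38) = 18, φ(39) = 24, φ(40) = 16, φ(41) = 40, φ(42) = 12, φ(43) = 42, φ(44) = 20, φ(45) = 24, φ(46) = 22, φ(47) = 46, φ(48) = 16, φ(49) = 42, φ(50) = 20, φ(51) = 32, φ(52) = 24, φ(53) = 52, φ(54) = 18, φ(55) = 40, φ(56) = 24, φ(57) = 36, φ(58) = 28, φ(59) = 58, φ(60) = 16, φ(61) = 60, φ(62) = 30, φ(63) = 36, φ(64) = 32, φ(65) = 48, φ(66) = 20, φ(67) = 66. Summing all 67 values: 1394. (Average order: Σ_{n ≤ x} φ(n) ~ (3/π²) x². For x = 67, (3/π²)·67² ≈ 1364.49.)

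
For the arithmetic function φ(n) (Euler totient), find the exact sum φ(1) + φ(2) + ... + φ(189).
Σ_{n ≤ 189} φ(n) = 10904

Compute φ(n) for each 1 ≤ n ≤ 189: φ(1) = 1, φ(2) = 1, φ(3) = 2, φ(4) = 2, φ(5) = 4, φ(6) = 2, φ(7) = 6, φ(8) = 4, φ(9) = 6, φ(10) = 4, φ(11) = 10, φ(12) = 4, φ(13) = 12, φ(14) = 6, φ(15) = 8, φ(16) = 8, φ(17) = 16, φ(18) = 6, φ(19) = 18, φ(20) = 8, φ(21) = 12, φ(22) = 10, φ(23) = 22, φ(24) = 8, φ(25) = 20, φ(26) = 12, φ(27) = 18, φ(28) = 12, φ(29) = 28, φ(30) = 8, φ(31) = 30, φ(32) = 16, φ(33) = 20, φ(34) = 16, φ(35) = 24, φ(36) = 12, φ(37) = 36, φ(38) = 18, φ(39) = 24, φ(40) = 16, φ(41) = 40, φ(42) = 12, φ(43) = 42, φ(44) = 20, φ(45) = 24, φ(46) = 22, φ(47) = 46, φ(48) = 16, φ(49) = 42, φ(50) = 20, φ(51) = 32, φ(52) = 24, φ(53) = 52, φ(54) = 18, φ(55) = 40, φ(56) = 24, φ(57) = 36, φ(58) = 28, φ(59) = 58, φ(60) = 16, φ(61) = 60, φ(62) = 30, φ(63) = 36, φ(64) = 32, φ(65) = 48, φ(66) = 20, φ(67) = 66, φ(68) = 32, φ(69) = 44, φ(70) = 24, φ(71) = 70, φ(72) = 24, φ(73) = 72, φ(74) = 36, φ(75) = 40, φ(76) = 36, φ(77) = 60, φ(78) = 24, φ(79) = 78, φ(80) = 32, φ(81) = 54, φ(82) = 40, φ(83) = 82, φ(84) = 24, φ(85) = 64, φ(86) = 42, φ(87) = 56, φ(88) = 40, φ(89) = 88, φ(90) = 24, φ(91) = 72, φ(92) = 44, φ(93) = 60, φ(94) = 46, φ(95) = 72, φ(96) = 32, φ(97) = 96, φ(98) = 42, φ(99) = 60, φ(100) = 40, φ(101) = 100, φ(102) = 32, φ(103) = 102, φ(104) = 48, φ(105) = 48, φ(106) = 52, φ(107) = 106, φ(108) = 36, φ(109) = 108, φ(110) = 40, φ(111) = 72, φ(112) = 48, φ(113) = 112, φ(114) = 36, φ(115) = 88, φ(116) = 56, φ(117) = 72, φ(118) = 58, φ(119) = 96, φ(120) = 32, φ(121) = 110, φ(122) = 60, φ(123) = 80, φ(124) = 60, φ(125) = 100, φ(126) = 36, φ(127) = 126, φ(128) = 64, φ(129) = 84, φ(130) = 48, φ(131) = 130, φ(132) = 40, φ(133) = 108, φ(134) = 66, φ(135) = 72, φ(136) = 64, φ(137) = 136, φ(138) = 44, φ(139) = 138, φ(140) = 48, φ(141) = 92, φ(142) = 70, φ(143) = 120, φ(144) = 48, φ(145) = 112, φ(146) = 72, φ(147) = 84, φ(148) = 72, φ(149) = 148, φ(150) = 40, φ(151) = 150, φ(152) = 72, φ(153) = 96, φ(154) = 60, φ(155) = 120, φ(156) = 48, φ(157) = 156, φ(158) = 78, φ(159) = 104, φ(160) = 64, φ(161) = 132, φ(162) = 54, φ(163) = 162, φ(164) = 80, φ(165) = 80, φ(166) = 82, φ(167) = 166, φ(168) = 48, φ(169) = 156, φ(170) = 64, φ(171) = 108, φ(172) = 84, φ(173) = 172, φ(174) = 56, φ(175) = 120, φ(176) = 80, φ(177) = 116, φ(178) = 88, φ(179) = 178, φ(180) = 48, φ(181) = 180, φ(182) = 72, φ(183) = 120, φ(184) = 88, φ(185) = 144, φ(186) = 60, φ(187) = 160, φ(188) = 92, φ(189) = 108. Summing all 189 values: 10904. (Average order: Σ_{n ≤ x} φ(n) ~ (3/π²) x². For x = 189, (3/π²)·189² ≈ 10857.88.)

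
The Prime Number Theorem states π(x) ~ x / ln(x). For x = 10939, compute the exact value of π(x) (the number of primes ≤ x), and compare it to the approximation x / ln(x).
π(10939) = 1329;  x/ln(x) ≈ 1176.23;  relative error ≈ 11.50%.

Directly count primes up to 10939: π(10939) = 1329. The PNT approximation gives 10939/ln(10939) ≈ 10939/9.30009 ≈ 1176.23. Relative error (π(x) − x/ln(x)) / π(x) ≈ 11.50%; the approximation is known to undercount slightly (Li(x) is a better estimate).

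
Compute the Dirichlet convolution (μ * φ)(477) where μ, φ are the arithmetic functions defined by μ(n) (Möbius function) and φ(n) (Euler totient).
(μ * φ)(477) = 204

Divisors of 477: [1, 3, 9, 53, 159, 477]. For each d | 477:
  d = 1: μ(1) · φ(477/1) = 1 · 312 = 312
  d = 3: μ(3) · φ(477/3) = -1 · 104 = -104
  d = 9: μ(9) · φ(477/9) = 0 · 52 = 0
  d = 53: μ(53) · φ(477/53) = -1 · 6 = -6
  d = 159: μ(159) · φ(477/159) = 1 · 2 = 2
  d = 477: μ(477) · φ(477/477) = 0 · 1 = 0
Summing: (μ * φ)(477) = 312 + -104 + 0 + -6 + 2 + 0 = 204.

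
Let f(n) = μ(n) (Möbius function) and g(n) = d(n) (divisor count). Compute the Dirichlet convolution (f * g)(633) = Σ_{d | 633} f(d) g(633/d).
(μ * d)(633) = 1

Divisors of 633: [1, 3, 211, 633]. For each d | 633:
  d = 1: μ(1) · d(633/1) = 1 · 4 = 4
  d = 3: μ(3) · d(633/3) = -1 · 2 = -2
  d = 211: μ(211) · d(633/211) = -1 · 2 = -2
  d = 633: μ(633) · d(633/633) = 1 · 1 = 1
Summing: (μ * d)(633) = 4 + -2 + -2 + 1 = 1.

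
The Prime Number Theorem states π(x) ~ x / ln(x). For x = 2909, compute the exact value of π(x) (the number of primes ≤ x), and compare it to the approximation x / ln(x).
π(2909) = 421;  x/ln(x) ≈ 364.74;  relative error ≈ 13.36%.

Directly count primes up to 2909: π(2909) = 421. The PNT approximation gives 2909/ln(2909) ≈ 2909/7.97556 ≈ 364.74. Relative error (π(x) − x/ln(x)) / π(x) ≈ 13.36%; the approximation is known to undercount slightly (Li(x) is a better estimate).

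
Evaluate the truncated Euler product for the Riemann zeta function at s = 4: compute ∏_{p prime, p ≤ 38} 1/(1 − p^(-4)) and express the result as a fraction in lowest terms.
∏ = 118583889910340935015737417301254569/109564363617893205834674995200000000

The primes p ≤ 38 are [2, 3, 5, 7, 11, 13, 17, 19, 23, 29, 31, 37]. For each prime, (1 − 1/p^4)^(-1) = p^4 / (p^4 − 1). The product is (1 − 1/2^4)^(-1), (1 − 1/3^4)^(-1), (1 − 1/5^4)^(-1), (1 − 1/7^4)^(-1), (1 − 1/11^4)^(-1), (1 − 1/13^4)^(-1), (1 − 1/17^4)^(-1), (1 − 1/19^4)^(-1), (1 − 1/23^4)^(-1), (1 − 1/29^4)^(-1), (1 − 1/31^4)^(-1), (1 − 1/37^4)^(-1) = ∏ p^4 / (p^4 − 1) = 118583889910340935015737417301254569/109564363617893205834674995200000000.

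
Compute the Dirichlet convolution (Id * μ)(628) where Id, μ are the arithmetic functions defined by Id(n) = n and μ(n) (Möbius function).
(Id * μ)(628) = 312

Divisors of 628: [1, 2, 4, 157, 314, 628]. For each d | 628:
  d = 1: Id(1) · μ(628/1) = 1 · 0 = 0
  d = 2: Id(2) · μ(628/2) = 2 · 1 = 2
  d = 4: Id(4) · μ(628/4) = 4 · -1 = -4
  d = 157: Id(157) · μ(628/157) = 157 · 0 = 0
  d = 314: Id(314) · μ(628/314) = 314 · -1 = -314
  d = 628: Id(628) · μ(628/628) = 628 · 1 = 628
Summing: (Id * μ)(628) = 0 + 2 + -4 + 0 + -314 + 628 = 312.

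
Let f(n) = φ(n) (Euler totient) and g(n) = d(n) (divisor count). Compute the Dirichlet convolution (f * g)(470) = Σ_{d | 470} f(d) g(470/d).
(φ * d)(470) = 864

Divisors of 470: [1, 2, 5, 10, 47, 94, 235, 470]. For each d | 470:
  d = 1: φ(1) · d(470/1) = 1 · 8 = 8
  d = 2: φ(2) · d(470/2) = 1 · 4 = 4
  d = 5: φ(5) · d(470/5) = 4 · 4 = 16
  d = 10: φ(10) · d(470/10) = 4 · 2 = 8
  d = 47: φ(47) · d(470/47) = 46 · 4 = 184
  d = 94: φ(94) · d(470/94) = 46 · 2 = 92
  d = 235: φ(235) · d(470/235) = 184 · 2 = 368
  d = 470: φ(470) · d(470/470) = 184 · 1 = 184
Summing: (φ * d)(470) = 8 + 4 + 16 + 8 + 184 + 92 + 368 + 184 = 864.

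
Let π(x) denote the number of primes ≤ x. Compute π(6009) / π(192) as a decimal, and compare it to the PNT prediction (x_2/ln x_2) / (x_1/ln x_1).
π(6009)/π(192) = 784/43 ≈ 18.2326;  PNT prediction ≈ 18.9108.

π(192) = 43 and π(6009) = 784, so π(6009)/π(192) ≈ 18.2326. The PNT-predicted ratio is (6009/ln(6009)) / (192/ln(192)) ≈ 18.9108. The two agree to within a few percent, as expected.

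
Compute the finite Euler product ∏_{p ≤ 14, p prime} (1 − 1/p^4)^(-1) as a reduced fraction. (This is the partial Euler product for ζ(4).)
∏ = 11033033011/10194124800

The primes p ≤ 14 are [2, 3, 5, 7, 11, 13]. For each prime, (1 − 1/p^4)^(-1) = p^4 / (p^4 − 1). The product is (1 − 1/2^4)^(-1), (1 − 1/3^4)^(-1), (1 − 1/5^4)^(-1), (1 − 1/7^4)^(-1), (1 − 1/11^4)^(-1), (1 − 1/13^4)^(-1) = ∏ p^4 / (p^4 − 1) = 11033033011/10194124800.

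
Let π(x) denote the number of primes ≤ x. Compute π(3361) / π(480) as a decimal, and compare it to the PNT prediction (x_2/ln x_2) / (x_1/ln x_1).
π(3361)/π(480) = 474/92 ≈ 5.1522;  PNT prediction ≈ 5.3238.

π(480) = 92 and π(3361) = 474, so π(3361)/π(480) ≈ 5.1522. The PNT-predicted ratio is (3361/ln(3361)) / (480/ln(480)) ≈ 5.3238. The two agree to within a few percent, as expected.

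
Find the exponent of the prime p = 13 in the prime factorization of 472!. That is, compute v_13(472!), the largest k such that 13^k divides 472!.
v_13(472!) = 38

Legendre's formula: v_p(n!) = Σ_{k ≥ 1} ⌊n / p^k⌋. For p = 13, n = 472, the terms are:
  ⌊472/13^1⌋ = ⌊472/13⌋ = 36
  ⌊472/13^2⌋ = ⌊472/169⌋ = 2
(the next term ⌊472/13^3⌋ = 0, terminating the sum). Summing: v_13(472!) = 36 + 2 = 38.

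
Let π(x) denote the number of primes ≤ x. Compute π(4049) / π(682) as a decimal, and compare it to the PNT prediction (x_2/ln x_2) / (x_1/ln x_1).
π(4049)/π(682) = 558/123 ≈ 4.5366;  PNT prediction ≈ 4.6638.

π(682) = 123 and π(4049) = 558, so π(4049)/π(682) ≈ 4.5366. The PNT-predicted ratio is (4049/ln(4049)) / (682/ln(682)) ≈ 4.6638. The two agree to within a few percent, as expected.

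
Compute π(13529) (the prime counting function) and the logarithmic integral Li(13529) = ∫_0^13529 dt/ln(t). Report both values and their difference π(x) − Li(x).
π(13529) = 1602;  Li(13529) ≈ 1622.83;  π(x) − Li(x) ≈ -20.83.

Direct count of primes ≤ 13529 gives π(13529) = 1602. Numerical evaluation of the logarithmic integral gives Li(13529) ≈ 1622.83. The difference π(x) − Li(x) ≈ -20.83 is typically negative for small/moderate x (Li(x) overestimates), though Littlewood's theorem shows this sign changes infinitely often.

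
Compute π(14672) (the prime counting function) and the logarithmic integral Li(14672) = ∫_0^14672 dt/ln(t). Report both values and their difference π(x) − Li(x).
π(14672) = 1718;  Li(14672) ≈ 1742.48;  π(x) − Li(x) ≈ -24.48.

Direct count of primes ≤ 14672 gives π(14672) = 1718. Numerical evaluation of the logarithmic integral gives Li(14672) ≈ 1742.48. The difference π(x) − Li(x) ≈ -24.48 is typically negative for small/moderate x (Li(x) overestimates), though Littlewood's theorem shows this sign changes infinitely often.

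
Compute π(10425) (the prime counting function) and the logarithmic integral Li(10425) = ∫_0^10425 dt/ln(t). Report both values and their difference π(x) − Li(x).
π(10425) = 1274;  Li(10425) ≈ 1292.18;  π(x) − Li(x) ≈ -18.18.

Direct count of primes ≤ 10425 gives π(10425) = 1274. Numerical evaluation of the logarithmic integral gives Li(10425) ≈ 1292.18. The difference π(x) − Li(x) ≈ -18.18 is typically negative for small/moderate x (Li(x) overestimates), though Littlewood's theorem shows this sign changes infinitely often.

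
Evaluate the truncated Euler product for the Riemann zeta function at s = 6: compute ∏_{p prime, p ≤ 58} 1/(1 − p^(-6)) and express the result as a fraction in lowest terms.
∏ = 16399916697843255011967930971578711261087839227653922144798329822985430357794635/16120340632419383592544649060829667066167081196619966516987203957241678930116608

The primes p ≤ 58 are [2, 3, 5, 7, 11, 13, 17, 19, 23, 29, 31, 37, 41, 43, 47, 53]. For each prime, (1 − 1/p^6)^(-1) = p^6 / (p^6 − 1). The product is (1 − 1/2^6)^(-1), (1 − 1/3^6)^(-1), (1 − 1/5^6)^(-1), (1 − 1/7^6)^(-1), (1 − 1/11^6)^(-1), (1 − 1/13^6)^(-1), (1 − 1/17^6)^(-1), (1 − 1/19^6)^(-1), (1 − 1/23^6)^(-1), (1 − 1/29^6)^(-1), (1 − 1/31^6)^(-1), (1 − 1/37^6)^(-1), (1 − 1/41^6)^(-1), (1 − 1/43^6)^(-1), (1 − 1/47^6)^(-1), (1 − 1/53^6)^(-1) = ∏ p^6 / (p^6 − 1) = 16399916697843255011967930971578711261087839227653922144798329822985430357794635/16120340632419383592544649060829667066167081196619966516987203957241678930116608.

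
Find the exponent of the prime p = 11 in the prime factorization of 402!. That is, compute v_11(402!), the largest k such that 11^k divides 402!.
v_11(402!) = 39

Legendre's formula: v_p(n!) = Σ_{k ≥ 1} ⌊n / p^k⌋. For p = 11, n = 402, the terms are:
  ⌊402/11^1⌋ = ⌊402/11⌋ = 36
  ⌊402/11^2⌋ = ⌊402/121⌋ = 3
(the next term ⌊402/11^3⌋ = 0, terminating the sum). Summing: v_11(402!) = 36 + 3 = 39.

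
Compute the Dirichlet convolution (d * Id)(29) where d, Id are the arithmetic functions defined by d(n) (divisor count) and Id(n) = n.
(d * Id)(29) = 31

Divisors of 29: [1, 29]. For each d | 29:
  d = 1: d(1) · Id(29/1) = 1 · 29 = 29
  d = 29: d(29) · Id(29/29) = 2 · 1 = 2
Summing: (d * Id)(29) = 29 + 2 = 31.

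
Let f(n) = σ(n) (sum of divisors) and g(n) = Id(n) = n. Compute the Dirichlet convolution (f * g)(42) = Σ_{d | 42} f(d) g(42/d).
(σ * Id)(42) = 525

Divisors of 42: [1, 2, 3, 6, 7, 14, 21, 42]. For each d | 42:
  d = 1: σ(1) · Id(42/1) = 1 · 42 = 42
  d = 2: σ(2) · Id(42/2) = 3 · 21 = 63
  d = 3: σ(3) · Id(42/3) = 4 · 14 = 56
  d = 6: σ(6) · Id(42/6) = 12 · 7 = 84
  d = 7: σ(7) · Id(42/7) = 8 · 6 = 48
  d = 14: σ(14) · Id(42/14) = 24 · 3 = 72
  d = 21: σ(21) · Id(42/21) = 32 · 2 = 64
  d = 42: σ(42) · Id(42/42) = 96 · 1 = 96
Summing: (σ * Id)(42) = 42 + 63 + 56 + 84 + 48 + 72 + 64 + 96 = 525.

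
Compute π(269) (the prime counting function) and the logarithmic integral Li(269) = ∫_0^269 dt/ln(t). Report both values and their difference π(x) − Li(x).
π(269) = 57;  Li(269) ≈ 62.85;  π(x) − Li(x) ≈ -5.85.

Direct count of primes ≤ 269 gives π(269) = 57. Numerical evaluation of the logarithmic integral gives Li(269) ≈ 62.85. The difference π(x) − Li(x) ≈ -5.85 is typically negative for small/moderate x (Li(x) overestimates), though Littlewood's theorem shows this sign changes infinitely often.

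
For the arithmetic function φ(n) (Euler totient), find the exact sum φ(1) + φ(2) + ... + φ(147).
Σ_{n ≤ 147} φ(n) = 6598

Compute φ(n) for each 1 ≤ n ≤ 147: φ(1) = 1, φ(2) = 1, φ(3) = 2, φ(4) = 2, φ(5) = 4, φ(6) = 2, φ(7) = 6, φ(8) = 4, φ(9) = 6, φ(10) = 4, φ(11) = 10, φ(12) = 4, φ(13) = 12, φ(14) = 6, φ(15) = 8, φ(16) = 8, φ(17) = 16, φ(18) = 6, φ(19) = 18, φ(20) = 8, φ(21) = 12, φ(22) = 10, φ(23) = 22, φ(24) = 8, φ(25) = 20, φ(26) = 12, φ(27) = 18, φ(28) = 12, φ(29) = 28, φ(30) = 8, φ(31) = 30, φ(32) = 16, φ(33) = 20, φ(34) = 16, φ(35) = 24, φ(36) = 12, φ(37) = 36, φ(38) = 18, φ(39) = 24, φ(40) = 16, φ(41) = 40, φ(42) = 12, φ(43) = 42, φ(44) = 20, φ(45) = 24, φ(46) = 22, φ(47) = 46, φ(48) = 16, φ(49) = 42, φ(50) = 20, φ(51) = 32, φ(52) = 24, φ(53) = 52, φ(54) = 18, φ(55) = 40, φ(56) = 24, φ(57) = 36, φ(58) = 28, φ(59) = 58, φ(60) = 16, φ(61) = 60, φ(62) = 30, φ(63) = 36, φ(64) = 32, φ(65) = 48, φ(66) = 20, φ(67) = 66, φ(68) = 32, φ(69) = 44, φ(70) = 24, φ(71) = 70, φ(72) = 24, φ(73) = 72, φ(74) = 36, φ(75) = 40, φ(76) = 36, φ(77) = 60, φ(78) = 24, φ(79) = 78, φ(80) = 32, φ(81) = 54, φ(82) = 40, φ(83) = 82, φ(84) = 24, φ(85) = 64, φ(86) = 42, φ(87) = 56, φ(88) = 40, φ(89) = 88, φ(90) = 24, φ(91) = 72, φ(92) = 44, φ(93) = 60, φ(94) = 46, φ(95) = 72, φ(96) = 32, φ(97) = 96, φ(98) = 42, φ(99) = 60, φ(100) = 40, φ(101) = 100, φ(102) = 32, φ(103) = 102, φ(104) = 48, φ(105) = 48, φ(106) = 52, φ(107) = 106, φ(108) = 36, φ(109) = 108, φ(110) = 40, φ(111) = 72, φ(112) = 48, φ(113) = 112, φ(114) = 36, φ(115) = 88, φ(116) = 56, φ(117) = 72, φ(118) = 58, φ(119) = 96, φ(120) = 32, φ(121) = 110, φ(122) = 60, φ(123) = 80, φ(124) = 60, φ(125) = 100, φ(126) = 36, φ(127) = 126, φ(128) = 64, φ(129) = 84, φ(130) = 48, φ(131) = 130, φ(132) = 40, φ(133) = 108, φ(134) = 66, φ(135) = 72, φ(136) = 64, φ(137) = 136, φ(138) = 44, φ(139) = 138, φ(140) = 48, φ(141) = 92, φ(142) = 70, φ(143) = 120, φ(144) = 48, φ(145) = 112, φ(146) = 72, φ(147) = 84. Summing all 147 values: 6598. (Average order: Σ_{n ≤ x} φ(n) ~ (3/π²) x². For x = 147, (3/π²)·147² ≈ 6568.35.)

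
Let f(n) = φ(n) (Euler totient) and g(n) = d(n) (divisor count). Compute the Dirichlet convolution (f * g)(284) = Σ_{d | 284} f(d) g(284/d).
(φ * d)(284) = 504

Divisors of 284: [1, 2, 4, 71, 142, 284]. For each d | 284:
  d = 1: φ(1) · d(284/1) = 1 · 6 = 6
  d = 2: φ(2) · d(284/2) = 1 · 4 = 4
  d = 4: φ(4) · d(284/4) = 2 · 2 = 4
  d = 71: φ(71) · d(284/71) = 70 · 3 = 210
  d = 142: φ(142) · d(284/142) = 70 · 2 = 140
  d = 284: φ(284) · d(284/284) = 140 · 1 = 140
Summing: (φ * d)(284) = 6 + 4 + 4 + 210 + 140 + 140 = 504.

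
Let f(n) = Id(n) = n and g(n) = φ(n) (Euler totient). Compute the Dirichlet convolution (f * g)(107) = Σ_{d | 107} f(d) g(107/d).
(Id * φ)(107) = 213

Divisors of 107: [1, 107]. For each d | 107:
  d = 1: Id(1) · φ(107/1) = 1 · 106 = 106
  d = 107: Id(107) · φ(107/107) = 107 · 1 = 107
Summing: (Id * φ)(107) = 106 + 107 = 213.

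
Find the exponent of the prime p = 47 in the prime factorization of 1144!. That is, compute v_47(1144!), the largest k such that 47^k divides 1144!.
v_47(1144!) = 24

Legendre's formula: v_p(n!) = Σ_{k ≥ 1} ⌊n / p^k⌋. For p = 47, n = 1144, the terms are:
  ⌊1144/47^1⌋ = ⌊1144/47⌋ = 24
(the next term ⌊1144/47^2⌋ = 0, terminating the sum). Summing: v_47(1144!) = 24 = 24.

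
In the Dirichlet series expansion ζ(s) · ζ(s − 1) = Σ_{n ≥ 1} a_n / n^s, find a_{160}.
σ(160) = 378

In the product (Σ m^0/m^s)(Σ k / k^s) = Σ (Σ_{d | n} d) / n^s, the coefficient of 1/n^s is σ(n) = Σ_{d | n} d. For n = 160, divisors are [1, 2, 4, 5, 8, 10, 16, 20, 32, 40, 80, 160]; summing: σ(160) = 378.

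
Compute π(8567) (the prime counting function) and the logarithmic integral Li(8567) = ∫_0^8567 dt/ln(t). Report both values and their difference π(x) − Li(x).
π(8567) = 1067;  Li(8567) ≈ 1089.26;  π(x) − Li(x) ≈ -22.26.

Direct count of primes ≤ 8567 gives π(8567) = 1067. Numerical evaluation of the logarithmic integral gives Li(8567) ≈ 1089.26. The difference π(x) − Li(x) ≈ -22.26 is typically negative for small/moderate x (Li(x) overestimates), though Littlewood's theorem shows this sign changes infinitely often.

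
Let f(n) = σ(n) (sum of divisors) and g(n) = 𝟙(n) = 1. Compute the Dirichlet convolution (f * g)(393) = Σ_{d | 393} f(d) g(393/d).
(σ * 𝟙)(393) = 665

Divisors of 393: [1, 3, 131, 393]. For each d | 393:
  d = 1: σ(1) · 𝟙(393/1) = 1 · 1 = 1
  d = 3: σ(3) · 𝟙(393/3) = 4 · 1 = 4
  d = 131: σ(131) · 𝟙(393/131) = 132 · 1 = 132
  d = 393: σ(393) · 𝟙(393/393) = 528 · 1 = 528
Summing: (σ * 𝟙)(393) = 1 + 4 + 132 + 528 = 665.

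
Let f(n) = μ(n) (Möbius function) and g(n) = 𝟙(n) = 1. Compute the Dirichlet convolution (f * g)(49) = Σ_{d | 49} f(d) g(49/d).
(μ * 𝟙)(49) = 0

Divisors of 49: [1, 7, 49]. For each d | 49:
  d = 1: μ(1) · 𝟙(49/1) = 1 · 1 = 1
  d = 7: μ(7) · 𝟙(49/7) = -1 · 1 = -1
  d = 49: μ(49) · 𝟙(49/49) = 0 · 1 = 0
Summing: (μ * 𝟙)(49) = 1 + -1 + 0 = 0.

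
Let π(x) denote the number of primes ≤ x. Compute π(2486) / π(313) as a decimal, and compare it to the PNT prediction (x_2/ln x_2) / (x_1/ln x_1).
π(2486)/π(313) = 367/65 ≈ 5.6462;  PNT prediction ≈ 5.8374.

π(313) = 65 and π(2486) = 367, so π(2486)/π(313) ≈ 5.6462. The PNT-predicted ratio is (2486/ln(2486)) / (313/ln(313)) ≈ 5.8374. The two agree to within a few percent, as expected.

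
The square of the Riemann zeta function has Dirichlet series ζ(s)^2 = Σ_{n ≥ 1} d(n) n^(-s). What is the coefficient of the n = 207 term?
d(207) = 6

ζ(s)^2 = (Σ 1/m^s)(Σ 1/k^s). The coefficient of 1/n^s in the product is the number of ordered pairs (m, k) with mk = n, which equals d(n). For n = 207, divisors are [1, 3, 9, 23, 69, 207], so d(207) = 6.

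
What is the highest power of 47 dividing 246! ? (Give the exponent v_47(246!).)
v_47(246!) = 5

Legendre's formula: v_p(n!) = Σ_{k ≥ 1} ⌊n / p^k⌋. For p = 47, n = 246, the terms are:
  ⌊246/47^1⌋ = ⌊246/47⌋ = 5
(the next term ⌊246/47^2⌋ = 0, terminating the sum). Summing: v_47(246!) = 5 = 5.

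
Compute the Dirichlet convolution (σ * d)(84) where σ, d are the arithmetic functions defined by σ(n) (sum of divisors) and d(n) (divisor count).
(σ * d)(84) = 960

Divisors of 84: [1, 2, 3, 4, 6, 7, 12, 14, 21, 28, 42, 84]. For each d | 84:
  d = 1: σ(1) · d(84/1) = 1 · 12 = 12
  d = 2: σ(2) · d(84/2) = 3 · 8 = 24
  d = 3: σ(3) · d(84/3) = 4 · 6 = 24
  d = 4: σ(4) · d(84/4) = 7 · 4 = 28
  d = 6: σ(6) · d(84/6) = 12 · 4 = 48
  d = 7: σ(7) · d(84/7) = 8 · 6 = 48
  d = 12: σ(12) · d(84/12) = 28 · 2 = 56
  d = 14: σ(14) · d(84/14) = 24 · 4 = 96
  d = 21: σ(21) · d(84/21) = 32 · 3 = 96
  d = 28: σ(28) · d(84/28) = 56 · 2 = 112
  d = 42: σ(42) · d(84/42) = 96 · 2 = 192
  d = 84: σ(84) · d(84/84) = 224 · 1 = 224
Summing: (σ * d)(84) = 12 + 24 + 24 + 28 + 48 + 48 + 56 + 96 + 96 + 112 + 192 + 224 = 960.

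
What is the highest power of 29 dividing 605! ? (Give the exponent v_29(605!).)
v_29(605!) = 20

Legendre's formula: v_p(n!) = Σ_{k ≥ 1} ⌊n / p^k⌋. For p = 29, n = 605, the terms are:
  ⌊605/29^1⌋ = ⌊605/29⌋ = 20
(the next term ⌊605/29^2⌋ = 0, terminating the sum). Summing: v_29(605!) = 20 = 20.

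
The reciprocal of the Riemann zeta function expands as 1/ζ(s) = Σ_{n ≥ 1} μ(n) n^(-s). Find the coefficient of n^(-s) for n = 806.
μ(806) = -1

Factor n = 806 = 2 · 13 · 31. μ(n) = 0 if any exponent ≥ 2 (not squarefree); otherwise μ(n) = (−1)^{ω(n)} where ω(n) is the number of distinct prime factors. Applying: μ(806) = -1.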